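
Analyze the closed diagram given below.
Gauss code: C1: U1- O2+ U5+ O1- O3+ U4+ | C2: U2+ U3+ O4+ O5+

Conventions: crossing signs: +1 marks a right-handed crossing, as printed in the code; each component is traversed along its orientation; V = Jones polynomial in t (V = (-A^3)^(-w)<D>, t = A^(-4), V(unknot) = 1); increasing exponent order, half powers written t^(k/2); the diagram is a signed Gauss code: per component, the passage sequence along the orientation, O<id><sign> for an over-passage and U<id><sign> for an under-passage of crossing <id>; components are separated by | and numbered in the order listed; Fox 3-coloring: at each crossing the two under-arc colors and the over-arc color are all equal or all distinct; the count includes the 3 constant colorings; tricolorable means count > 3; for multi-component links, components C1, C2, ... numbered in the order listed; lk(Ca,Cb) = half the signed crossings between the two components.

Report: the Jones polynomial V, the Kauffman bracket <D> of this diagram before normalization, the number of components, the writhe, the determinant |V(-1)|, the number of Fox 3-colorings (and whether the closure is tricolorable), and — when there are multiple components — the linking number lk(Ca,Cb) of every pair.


V = -t^(1/2) + t^(3/2) - t^(5/2) - t^(9/2)
<D> = A^-9 + A^-1 - A^3 + A^7 (w = +3)
2 components over 5 crossings, w = +3
lk(C1,C2): +2
3 Fox colorings among 3^5, |V(-1)| = 4: not tricolorable
why: summing lk over 1 pair gives +2


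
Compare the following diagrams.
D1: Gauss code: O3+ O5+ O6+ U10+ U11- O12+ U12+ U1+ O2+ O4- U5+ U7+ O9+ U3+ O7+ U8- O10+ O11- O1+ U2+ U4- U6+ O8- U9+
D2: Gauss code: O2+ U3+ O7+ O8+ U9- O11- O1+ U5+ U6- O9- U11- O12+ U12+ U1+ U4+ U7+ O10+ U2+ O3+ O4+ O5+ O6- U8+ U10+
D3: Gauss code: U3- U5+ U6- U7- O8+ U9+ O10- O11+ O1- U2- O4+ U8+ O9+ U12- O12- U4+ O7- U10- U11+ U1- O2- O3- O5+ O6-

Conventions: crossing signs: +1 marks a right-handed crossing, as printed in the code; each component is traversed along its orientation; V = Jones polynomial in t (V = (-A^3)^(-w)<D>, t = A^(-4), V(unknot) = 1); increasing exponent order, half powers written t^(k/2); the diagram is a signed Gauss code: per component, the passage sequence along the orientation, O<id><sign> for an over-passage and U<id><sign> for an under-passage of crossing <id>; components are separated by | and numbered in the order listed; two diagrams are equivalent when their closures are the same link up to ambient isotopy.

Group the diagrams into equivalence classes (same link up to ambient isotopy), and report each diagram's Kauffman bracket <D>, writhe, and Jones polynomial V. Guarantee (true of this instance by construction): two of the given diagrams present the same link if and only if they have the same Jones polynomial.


grouping into links: {D1} | {D2} | {D3}
V(D1) = t - t^2 + 2t^3 - t^4 + t^5 - t^6  (w +6, c 12, <D> = -A^-6 + A^-2 - A^2 + 2A^6 - A^10 + A^14)
D2 (bracket -A^-10 + A^-6 - A^-2 + A^2 + A^10; 12 crossings at w = +6): V = t^2 + t^4 - t^5 + t^6 - t^7
V(D3) = -t^-3 + 2t^-2 - 2t^-1 + 3 - 2t + 2t^2 - t^3  [12 crossings, <D> = -A^-18 + 2A^-14 - 2A^-10 + 3A^-6 - 2A^-2 + 2A^2 - A^6, w = -2]
why: V(t) takes 3 values over 3 diagrams, fixing the grouping


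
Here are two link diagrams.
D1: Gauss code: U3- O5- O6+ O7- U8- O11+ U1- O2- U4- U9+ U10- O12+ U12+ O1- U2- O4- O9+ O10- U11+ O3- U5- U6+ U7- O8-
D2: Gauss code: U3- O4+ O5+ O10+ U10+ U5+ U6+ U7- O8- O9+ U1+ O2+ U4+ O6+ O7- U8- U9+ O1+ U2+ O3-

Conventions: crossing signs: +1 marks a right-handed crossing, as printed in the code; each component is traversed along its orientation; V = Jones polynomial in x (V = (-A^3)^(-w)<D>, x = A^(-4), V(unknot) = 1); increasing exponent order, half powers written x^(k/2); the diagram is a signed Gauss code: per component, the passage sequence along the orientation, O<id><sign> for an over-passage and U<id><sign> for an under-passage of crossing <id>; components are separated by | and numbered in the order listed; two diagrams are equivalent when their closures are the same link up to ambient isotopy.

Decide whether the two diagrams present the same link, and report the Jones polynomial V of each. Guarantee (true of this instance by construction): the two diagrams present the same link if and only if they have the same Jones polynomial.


equivalent: no
D1 (bracket A^-4 + 2A^4 - 2A^8 + A^12 - 2A^16 + A^20; 12 crossings at w = -4): V = x^-8 - 2x^-7 + x^-6 - 2x^-5 + 2x^-4 + x^-2
D2 (bracket -A^-4 + 1 + A^8; 10 crossings at w = +4): V = x + x^3 - x^4
key observation: 2 classes among 2 diagrams; unequal V(x) rules out equality


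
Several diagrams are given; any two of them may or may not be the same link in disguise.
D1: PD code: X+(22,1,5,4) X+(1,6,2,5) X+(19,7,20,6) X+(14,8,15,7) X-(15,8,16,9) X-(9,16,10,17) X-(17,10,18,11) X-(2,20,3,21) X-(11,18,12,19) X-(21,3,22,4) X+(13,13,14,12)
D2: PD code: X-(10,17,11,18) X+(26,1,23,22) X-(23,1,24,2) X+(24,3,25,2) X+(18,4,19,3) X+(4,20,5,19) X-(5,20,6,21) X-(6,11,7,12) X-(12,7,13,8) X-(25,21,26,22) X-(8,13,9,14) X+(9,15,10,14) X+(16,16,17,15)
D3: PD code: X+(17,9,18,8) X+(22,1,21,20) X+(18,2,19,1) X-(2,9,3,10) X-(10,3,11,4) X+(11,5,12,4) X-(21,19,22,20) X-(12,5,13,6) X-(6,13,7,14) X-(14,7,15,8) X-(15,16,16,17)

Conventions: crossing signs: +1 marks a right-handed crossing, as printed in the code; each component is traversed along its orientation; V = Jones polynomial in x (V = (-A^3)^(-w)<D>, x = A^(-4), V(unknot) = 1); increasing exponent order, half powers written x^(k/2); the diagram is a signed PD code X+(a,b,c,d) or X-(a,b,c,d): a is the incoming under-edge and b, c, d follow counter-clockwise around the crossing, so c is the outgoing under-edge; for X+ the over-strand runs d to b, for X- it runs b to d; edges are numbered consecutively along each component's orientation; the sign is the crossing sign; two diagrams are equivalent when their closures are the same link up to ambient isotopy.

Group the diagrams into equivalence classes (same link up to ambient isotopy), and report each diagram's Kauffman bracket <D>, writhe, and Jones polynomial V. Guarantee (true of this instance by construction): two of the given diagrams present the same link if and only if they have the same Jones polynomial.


grouping into links: {D1, D2, D3}
V(D1) = x^(-9/2) - x^(-5/2) - x^(-3/2) - x^(-1/2)  (w -1, c 11, <D> = A^-1 + A^3 + A^7 - A^15)
V(D2) = x^(-9/2) - x^(-5/2) - x^(-3/2) - x^(-1/2)  (w -1, c 13, <D> = A^-1 + A^3 + A^7 - A^15)
V(D3) = x^(-9/2) - x^(-5/2) - x^(-3/2) - x^(-1/2)  (w -3, c 11, <D> = A^-7 + A^-3 + A - A^9)
key observation: one V(x) for all 3 diagrams — one class (guaranteed)


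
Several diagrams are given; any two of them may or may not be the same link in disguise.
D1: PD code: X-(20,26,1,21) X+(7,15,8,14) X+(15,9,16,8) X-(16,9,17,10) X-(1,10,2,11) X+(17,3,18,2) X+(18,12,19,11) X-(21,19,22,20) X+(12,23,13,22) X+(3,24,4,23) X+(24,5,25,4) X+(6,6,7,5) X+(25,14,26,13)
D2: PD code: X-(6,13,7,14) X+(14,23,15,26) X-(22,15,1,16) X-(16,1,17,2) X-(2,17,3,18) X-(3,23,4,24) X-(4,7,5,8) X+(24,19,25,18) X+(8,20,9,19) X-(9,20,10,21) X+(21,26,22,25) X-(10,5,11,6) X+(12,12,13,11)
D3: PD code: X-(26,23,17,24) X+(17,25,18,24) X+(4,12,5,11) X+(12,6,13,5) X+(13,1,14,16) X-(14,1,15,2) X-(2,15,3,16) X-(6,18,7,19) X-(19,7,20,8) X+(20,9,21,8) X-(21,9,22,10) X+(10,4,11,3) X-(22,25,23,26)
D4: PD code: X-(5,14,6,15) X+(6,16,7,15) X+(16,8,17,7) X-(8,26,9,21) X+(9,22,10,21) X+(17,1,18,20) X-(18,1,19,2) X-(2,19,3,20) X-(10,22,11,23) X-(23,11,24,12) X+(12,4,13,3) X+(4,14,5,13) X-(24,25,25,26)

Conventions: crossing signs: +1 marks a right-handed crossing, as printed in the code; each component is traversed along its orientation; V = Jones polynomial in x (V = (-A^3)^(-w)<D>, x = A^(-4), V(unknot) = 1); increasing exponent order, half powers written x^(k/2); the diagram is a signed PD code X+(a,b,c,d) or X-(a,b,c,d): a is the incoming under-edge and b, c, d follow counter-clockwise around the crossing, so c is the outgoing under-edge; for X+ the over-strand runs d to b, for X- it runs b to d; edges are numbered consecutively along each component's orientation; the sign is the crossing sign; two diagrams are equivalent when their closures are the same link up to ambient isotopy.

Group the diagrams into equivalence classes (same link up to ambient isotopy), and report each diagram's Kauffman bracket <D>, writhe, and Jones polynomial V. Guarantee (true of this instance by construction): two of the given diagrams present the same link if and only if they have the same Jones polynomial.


grouping into links: {D1} | {D2} | {D3, D4}
V(D1) = -x^(-1/2) + x^(1/2) - 2x^(3/2) + 2x^(5/2) - 3x^(7/2) + 2x^(9/2) - 2x^(11/2) + x^(13/2)  (w +5, c 13, <D> = -A^-11 + 2A^-7 - 2A^-3 + 3A - 2A^5 + 2A^9 - A^13 + A^17)
D2 (bracket A^-11 + 3A^-3 - 2A + 3A^5 - 4A^9 + 2A^13 - 2A^17 + A^21; 13 crossings at w = -3): V = -x^(-15/2) + 2x^(-13/2) - 2x^(-11/2) + 4x^(-9/2) - 3x^(-7/2) + 2x^(-5/2) - 3x^(-3/2) - x^(1/2)
D3 (bracket -A^-17 + A^-13 - A^-9 + 2A^-5 + A^3; 13 crossings at w = -1): V = -x^(-3/2) - 2x^(1/2) + x^(3/2) - x^(5/2) + x^(7/2)
D4 (bracket -A^-17 + A^-13 - A^-9 + 2A^-5 + A^3; 13 crossings at w = -1): V = -x^(-3/2) - 2x^(1/2) + x^(3/2) - x^(5/2) + x^(7/2)
key observation: V(x) takes 3 values over 4 diagrams, fixing the grouping


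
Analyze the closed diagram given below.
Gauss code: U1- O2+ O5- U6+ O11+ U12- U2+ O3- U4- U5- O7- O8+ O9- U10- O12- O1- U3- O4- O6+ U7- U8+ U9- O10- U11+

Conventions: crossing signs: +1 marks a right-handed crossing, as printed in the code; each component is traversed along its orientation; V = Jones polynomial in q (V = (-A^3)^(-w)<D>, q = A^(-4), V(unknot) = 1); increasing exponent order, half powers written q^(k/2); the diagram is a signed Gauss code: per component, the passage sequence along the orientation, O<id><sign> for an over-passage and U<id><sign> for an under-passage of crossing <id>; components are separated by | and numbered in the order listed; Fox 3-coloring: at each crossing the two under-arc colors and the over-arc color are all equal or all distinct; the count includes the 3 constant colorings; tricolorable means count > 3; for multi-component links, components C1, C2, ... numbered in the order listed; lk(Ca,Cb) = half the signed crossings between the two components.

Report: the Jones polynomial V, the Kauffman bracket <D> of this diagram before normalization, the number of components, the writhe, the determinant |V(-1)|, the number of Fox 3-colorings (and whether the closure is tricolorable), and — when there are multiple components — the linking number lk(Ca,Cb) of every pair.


V(q) = -q^-8 + 2q^-7 - 4q^-6 + 5q^-5 - 5q^-4 + 6q^-3 - 4q^-2 + 3q^-1 - 1
bracket: -A^-12 + 3A^-8 - 4A^-4 + 6 - 5A^4 + 5A^8 - 4A^12 + 2A^16 - A^20, w = -4
1 component, writhe -4, over 12 crossings
det 31, colorings 3 of 3^12 — not tricolorable
observation: |V(-1)| = 31: so not tricolorable, since 3 does not divide 31


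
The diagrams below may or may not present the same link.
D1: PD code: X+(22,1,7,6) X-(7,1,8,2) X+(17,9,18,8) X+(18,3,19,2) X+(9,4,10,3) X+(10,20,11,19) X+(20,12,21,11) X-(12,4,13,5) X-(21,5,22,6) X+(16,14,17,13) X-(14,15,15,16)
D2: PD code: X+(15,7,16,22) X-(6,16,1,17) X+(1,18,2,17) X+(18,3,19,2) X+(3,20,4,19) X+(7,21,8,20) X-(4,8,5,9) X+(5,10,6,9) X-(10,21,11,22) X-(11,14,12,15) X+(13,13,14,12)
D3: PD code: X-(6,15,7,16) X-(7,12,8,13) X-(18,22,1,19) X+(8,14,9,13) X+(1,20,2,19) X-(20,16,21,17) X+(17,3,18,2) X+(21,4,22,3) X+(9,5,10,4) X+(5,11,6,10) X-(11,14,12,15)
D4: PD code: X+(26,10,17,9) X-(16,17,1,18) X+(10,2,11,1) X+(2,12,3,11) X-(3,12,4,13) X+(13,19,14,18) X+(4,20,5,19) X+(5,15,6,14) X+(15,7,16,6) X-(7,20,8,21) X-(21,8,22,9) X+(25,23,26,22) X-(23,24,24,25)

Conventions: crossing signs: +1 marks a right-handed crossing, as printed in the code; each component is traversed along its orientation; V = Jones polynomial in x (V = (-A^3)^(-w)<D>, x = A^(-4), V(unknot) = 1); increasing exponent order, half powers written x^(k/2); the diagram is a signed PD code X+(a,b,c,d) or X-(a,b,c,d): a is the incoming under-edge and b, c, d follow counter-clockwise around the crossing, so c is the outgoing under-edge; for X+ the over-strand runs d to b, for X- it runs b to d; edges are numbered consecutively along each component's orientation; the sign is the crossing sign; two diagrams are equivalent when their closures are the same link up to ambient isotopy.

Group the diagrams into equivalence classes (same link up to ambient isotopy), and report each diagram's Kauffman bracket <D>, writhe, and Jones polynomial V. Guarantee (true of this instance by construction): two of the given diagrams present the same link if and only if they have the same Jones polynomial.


grouping into links: {D1, D4} | {D2} | {D3}
V(D1) = -x^(1/2) - x^(3/2) - x^(5/2) + x^(9/2)  (w +3, c 11, <D> = -A^-9 + A^-1 + A^3 + A^7)
D2 (bracket A^-1 + A^7; 11 crossings at w = +3): V = -x^(1/2) - x^(5/2)
V(D3) = -x^(-1/2) - x^(1/2)  [11 crossings, <D> = A + A^5, w = +1]
V(D4) = -x^(1/2) - x^(3/2) - x^(5/2) + x^(9/2)  (w +3, c 13, <D> = -A^-9 + A^-1 + A^3 + A^7)
why: comparing 4 Jones polynomials yields 3 groups


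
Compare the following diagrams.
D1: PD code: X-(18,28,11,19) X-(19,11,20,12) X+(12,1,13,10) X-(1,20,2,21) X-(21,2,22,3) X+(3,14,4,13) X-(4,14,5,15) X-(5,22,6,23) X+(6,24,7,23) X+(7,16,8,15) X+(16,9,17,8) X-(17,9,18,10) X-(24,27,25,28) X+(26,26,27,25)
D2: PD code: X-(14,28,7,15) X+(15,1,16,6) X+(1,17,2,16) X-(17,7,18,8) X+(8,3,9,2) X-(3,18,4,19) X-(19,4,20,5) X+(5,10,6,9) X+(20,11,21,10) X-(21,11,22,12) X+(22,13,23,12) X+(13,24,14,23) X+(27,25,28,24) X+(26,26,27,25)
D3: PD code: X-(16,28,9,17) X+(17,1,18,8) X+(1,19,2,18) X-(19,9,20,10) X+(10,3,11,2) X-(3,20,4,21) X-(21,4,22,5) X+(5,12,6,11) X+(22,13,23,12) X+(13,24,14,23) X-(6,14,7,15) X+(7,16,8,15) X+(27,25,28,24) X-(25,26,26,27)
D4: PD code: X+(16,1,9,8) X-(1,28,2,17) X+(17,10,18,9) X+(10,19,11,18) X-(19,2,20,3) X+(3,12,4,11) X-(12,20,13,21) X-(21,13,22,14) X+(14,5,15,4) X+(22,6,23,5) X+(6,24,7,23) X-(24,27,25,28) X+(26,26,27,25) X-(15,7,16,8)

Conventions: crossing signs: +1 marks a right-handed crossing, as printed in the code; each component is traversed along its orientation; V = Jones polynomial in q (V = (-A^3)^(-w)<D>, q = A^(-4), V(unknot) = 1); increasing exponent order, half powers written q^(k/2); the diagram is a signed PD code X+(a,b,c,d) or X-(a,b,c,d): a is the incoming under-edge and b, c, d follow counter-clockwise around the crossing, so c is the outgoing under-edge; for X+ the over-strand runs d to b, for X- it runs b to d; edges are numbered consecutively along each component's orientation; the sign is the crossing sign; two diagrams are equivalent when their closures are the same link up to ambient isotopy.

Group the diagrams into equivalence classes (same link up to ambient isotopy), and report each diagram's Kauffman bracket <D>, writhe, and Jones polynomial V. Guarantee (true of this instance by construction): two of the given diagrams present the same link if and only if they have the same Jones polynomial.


classes: {D1} | {D2, D3, D4}
V(D1) = q^-5 - 2q^-4 + 3q^-3 - q^-2 + 3q^-1 - 1 + q  [14 crossings, <D> = A^-10 - A^-6 + 3A^-2 - A^2 + 3A^6 - 2A^10 + A^14, w = -2]
V(D2) = 1 + q + q^2 + q^3  (w +4, c 14, <D> = 1 + A^4 + A^8 + A^12)
V(D3) = 1 + q + q^2 + q^3  (w +2, c 14, <D> = A^-6 + A^-2 + A^2 + A^6)
V(D4) = 1 + q + q^2 + q^3  (w +2, c 14, <D> = A^-6 + A^-2 + A^2 + A^6)
note: 2 values of V(q) split the 4 diagrams


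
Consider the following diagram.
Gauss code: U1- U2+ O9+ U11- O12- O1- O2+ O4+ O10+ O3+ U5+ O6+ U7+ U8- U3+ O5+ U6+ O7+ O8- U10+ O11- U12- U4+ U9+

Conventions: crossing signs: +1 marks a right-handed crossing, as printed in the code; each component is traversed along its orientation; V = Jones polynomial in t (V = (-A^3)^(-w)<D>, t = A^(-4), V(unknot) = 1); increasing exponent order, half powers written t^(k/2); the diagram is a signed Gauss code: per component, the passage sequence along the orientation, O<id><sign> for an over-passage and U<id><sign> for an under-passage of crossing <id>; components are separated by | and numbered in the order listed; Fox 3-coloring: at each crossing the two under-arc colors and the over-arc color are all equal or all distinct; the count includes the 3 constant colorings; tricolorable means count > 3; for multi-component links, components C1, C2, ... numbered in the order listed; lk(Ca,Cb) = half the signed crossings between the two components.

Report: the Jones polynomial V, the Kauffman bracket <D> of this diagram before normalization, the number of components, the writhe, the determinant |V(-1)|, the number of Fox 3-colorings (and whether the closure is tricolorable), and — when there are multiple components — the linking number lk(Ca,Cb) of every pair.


V = t + t^3 - t^4
<D> = -A^-4 + 1 + A^8 (w = +4)
1 component over 12 crossings, w = +4
9 Fox colorings among 3^12, |V(-1)| = 3: tricolorable
why: V spans 3 powers of t: at least 3 crossings in any diagram


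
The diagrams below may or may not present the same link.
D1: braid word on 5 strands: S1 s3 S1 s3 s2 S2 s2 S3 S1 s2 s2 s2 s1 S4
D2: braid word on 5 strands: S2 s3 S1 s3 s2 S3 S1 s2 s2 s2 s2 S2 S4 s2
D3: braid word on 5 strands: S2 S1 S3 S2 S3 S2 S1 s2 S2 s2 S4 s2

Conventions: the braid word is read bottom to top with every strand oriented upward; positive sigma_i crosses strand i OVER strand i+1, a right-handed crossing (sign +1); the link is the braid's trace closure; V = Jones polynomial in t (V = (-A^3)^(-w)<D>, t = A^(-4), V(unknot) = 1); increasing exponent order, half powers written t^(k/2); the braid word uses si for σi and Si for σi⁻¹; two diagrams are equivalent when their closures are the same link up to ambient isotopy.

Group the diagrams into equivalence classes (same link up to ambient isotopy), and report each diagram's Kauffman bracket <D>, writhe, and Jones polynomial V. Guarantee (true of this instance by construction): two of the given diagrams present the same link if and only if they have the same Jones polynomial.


grouping into links: {D1, D2} | {D3}
V(D1) = t^-1 - 1 + 3t - 4t^2 + 4t^3 - 4t^4 + 3t^5 - 2t^6 + t^7  (w +2, c 14, <D> = A^-22 - 2A^-18 + 3A^-14 - 4A^-10 + 4A^-6 - 4A^-2 + 3A^2 - A^6 + A^10)
V(D2) = t^-1 - 1 + 3t - 4t^2 + 4t^3 - 4t^4 + 3t^5 - 2t^6 + t^7  (w +2, c 14, <D> = A^-22 - 2A^-18 + 3A^-14 - 4A^-10 + 4A^-6 - 4A^-2 + 3A^2 - A^6 + A^10)
V(D3) = -t^-6 + t^-5 - t^-4 + 2t^-3 - t^-2 + t^-1  (w -6, c 12, <D> = A^-14 - A^-10 + 2A^-6 - A^-2 + A^2 - A^6)
key observation: 2 classes among 3 diagrams; unequal V(t) rules out equality


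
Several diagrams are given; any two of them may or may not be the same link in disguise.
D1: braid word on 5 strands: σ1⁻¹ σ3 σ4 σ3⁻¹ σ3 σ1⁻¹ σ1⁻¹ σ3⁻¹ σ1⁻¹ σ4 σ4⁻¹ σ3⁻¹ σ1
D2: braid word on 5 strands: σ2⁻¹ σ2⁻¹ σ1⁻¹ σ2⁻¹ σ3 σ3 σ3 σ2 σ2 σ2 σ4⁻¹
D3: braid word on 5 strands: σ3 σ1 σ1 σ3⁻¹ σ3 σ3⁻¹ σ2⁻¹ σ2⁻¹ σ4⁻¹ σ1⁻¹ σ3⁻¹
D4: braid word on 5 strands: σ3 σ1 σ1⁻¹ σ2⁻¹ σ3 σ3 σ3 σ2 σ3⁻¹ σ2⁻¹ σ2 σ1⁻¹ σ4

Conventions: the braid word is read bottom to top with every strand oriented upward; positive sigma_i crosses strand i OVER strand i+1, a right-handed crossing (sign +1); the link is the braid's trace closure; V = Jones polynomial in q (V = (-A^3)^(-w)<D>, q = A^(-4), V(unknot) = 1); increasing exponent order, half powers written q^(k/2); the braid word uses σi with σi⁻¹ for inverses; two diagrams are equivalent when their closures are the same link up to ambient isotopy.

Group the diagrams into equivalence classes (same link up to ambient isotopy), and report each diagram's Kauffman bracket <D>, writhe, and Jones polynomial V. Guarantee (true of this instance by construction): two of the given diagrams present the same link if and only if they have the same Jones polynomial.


equivalence classes: {D1} | {D2, D4} | {D3}
D1 (bracket A^-7 + A^-3 + A - A^9; 13 crossings at w = -3): V = q^(-9/2) - q^(-5/2) - q^(-3/2) - q^(-1/2)
V(D2) = -q^(1/2) - q^(3/2) - q^(5/2) + q^(9/2)  (w +1, c 11, <D> = -A^-15 + A^-7 + A^-3 + A)
V(D3) = -q^(-5/2) - q^(-1/2)  [11 crossings, <D> = A^-7 + A, w = -3]
V(D4) = -q^(1/2) - q^(3/2) - q^(5/2) + q^(9/2)  [13 crossings, <D> = -A^-9 + A^-1 + A^3 + A^7, w = +3]
key observation: V(q) takes 3 values over 4 diagrams, fixing the grouping


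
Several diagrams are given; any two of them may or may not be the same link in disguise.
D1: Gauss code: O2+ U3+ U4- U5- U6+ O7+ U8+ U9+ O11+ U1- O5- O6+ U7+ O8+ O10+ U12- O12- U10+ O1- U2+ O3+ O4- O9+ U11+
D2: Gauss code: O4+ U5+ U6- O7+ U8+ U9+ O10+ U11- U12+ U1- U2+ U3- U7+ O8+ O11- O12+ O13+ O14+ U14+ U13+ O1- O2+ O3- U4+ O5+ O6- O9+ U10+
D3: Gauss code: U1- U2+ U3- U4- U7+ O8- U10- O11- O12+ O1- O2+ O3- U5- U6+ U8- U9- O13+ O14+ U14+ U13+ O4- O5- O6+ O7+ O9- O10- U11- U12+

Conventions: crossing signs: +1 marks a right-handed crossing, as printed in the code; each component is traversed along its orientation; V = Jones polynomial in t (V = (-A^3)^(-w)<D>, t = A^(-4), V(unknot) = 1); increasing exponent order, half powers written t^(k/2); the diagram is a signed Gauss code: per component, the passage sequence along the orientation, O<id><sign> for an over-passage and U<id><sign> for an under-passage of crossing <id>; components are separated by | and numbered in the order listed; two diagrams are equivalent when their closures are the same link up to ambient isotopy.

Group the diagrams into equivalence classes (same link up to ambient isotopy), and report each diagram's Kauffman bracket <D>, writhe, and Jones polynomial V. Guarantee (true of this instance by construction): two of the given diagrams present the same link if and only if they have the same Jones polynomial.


classes: {D1, D2} | {D3}
V(D1) = t - t^2 + 2t^3 - t^4 + t^5 - t^6  [12 crossings, <D> = -A^-12 + A^-8 - A^-4 + 2 - A^4 + A^8, w = +4]
D2 (bracket -A^-6 + A^-2 - A^2 + 2A^6 - A^10 + A^14; 14 crossings at w = +6): V = t - t^2 + 2t^3 - t^4 + t^5 - t^6
V(D3) = -t^-4 + t^-3 + t^-1  (w -2, c 14, <D> = A^-2 + A^6 - A^10)
insight: 2 values of V(t) split the 3 diagrams


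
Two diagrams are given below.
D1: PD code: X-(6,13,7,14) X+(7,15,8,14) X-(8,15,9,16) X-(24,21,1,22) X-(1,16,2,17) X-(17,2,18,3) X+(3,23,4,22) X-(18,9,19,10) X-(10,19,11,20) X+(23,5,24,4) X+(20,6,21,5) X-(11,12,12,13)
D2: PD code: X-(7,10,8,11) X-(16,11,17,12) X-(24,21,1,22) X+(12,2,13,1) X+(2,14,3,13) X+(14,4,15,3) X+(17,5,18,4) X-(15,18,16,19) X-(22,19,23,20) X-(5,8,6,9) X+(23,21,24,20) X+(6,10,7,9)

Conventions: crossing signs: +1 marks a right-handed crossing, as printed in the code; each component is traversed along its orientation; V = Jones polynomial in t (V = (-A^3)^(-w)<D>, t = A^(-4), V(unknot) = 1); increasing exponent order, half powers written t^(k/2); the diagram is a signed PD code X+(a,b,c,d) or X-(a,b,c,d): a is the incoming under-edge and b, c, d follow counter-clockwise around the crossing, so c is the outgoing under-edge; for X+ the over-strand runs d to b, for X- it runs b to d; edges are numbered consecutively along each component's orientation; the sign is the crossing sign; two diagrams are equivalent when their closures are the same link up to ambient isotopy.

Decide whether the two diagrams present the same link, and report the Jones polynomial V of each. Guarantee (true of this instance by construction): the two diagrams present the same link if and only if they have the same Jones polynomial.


same link: no
V(D1) = -t^-6 + 2t^-5 - 3t^-4 + 4t^-3 - 3t^-2 + 3t^-1 - 2 + t  [12 crossings, <D> = A^-16 - 2A^-12 + 3A^-8 - 3A^-4 + 4 - 3A^4 + 2A^8 - A^12, w = -4]
V(D2) = t + t^3 - t^4  [12 crossings, <D> = -A^-16 + A^-12 + A^-4, w = 0]
insight: 2 values of V(t) split the 2 diagrams


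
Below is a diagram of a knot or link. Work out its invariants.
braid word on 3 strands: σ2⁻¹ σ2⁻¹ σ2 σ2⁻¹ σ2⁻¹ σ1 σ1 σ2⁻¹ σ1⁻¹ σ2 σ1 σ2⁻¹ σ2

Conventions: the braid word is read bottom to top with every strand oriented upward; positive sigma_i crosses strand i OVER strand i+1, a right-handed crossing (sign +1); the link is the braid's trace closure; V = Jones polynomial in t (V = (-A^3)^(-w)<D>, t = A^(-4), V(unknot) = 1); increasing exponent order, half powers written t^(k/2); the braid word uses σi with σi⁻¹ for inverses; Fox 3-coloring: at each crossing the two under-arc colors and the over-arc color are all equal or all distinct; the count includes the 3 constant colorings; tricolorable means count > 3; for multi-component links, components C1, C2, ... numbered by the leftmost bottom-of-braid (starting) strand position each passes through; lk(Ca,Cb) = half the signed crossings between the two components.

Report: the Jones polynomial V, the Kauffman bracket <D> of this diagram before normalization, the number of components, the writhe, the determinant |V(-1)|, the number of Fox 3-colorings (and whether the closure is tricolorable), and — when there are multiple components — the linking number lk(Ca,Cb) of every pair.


V(t) = -t^(-9/2) + t^(-7/2) - 2t^(-5/2) + 2t^(-3/2) - 3t^(-1/2) + t^(1/2) - t^(3/2) + t^(5/2)
bracket: -A^-13 + A^-9 - A^-5 + 3A^-1 - 2A^3 + 2A^7 - A^11 + A^15, w = -1
2 components, writhe -1, over 13 crossings
lk(C1,C2) = -2
det 12, colorings 9 of 3^13 — tricolorable
observation: |V(-1)| = 12: so tricolorable, since 3 divides 12


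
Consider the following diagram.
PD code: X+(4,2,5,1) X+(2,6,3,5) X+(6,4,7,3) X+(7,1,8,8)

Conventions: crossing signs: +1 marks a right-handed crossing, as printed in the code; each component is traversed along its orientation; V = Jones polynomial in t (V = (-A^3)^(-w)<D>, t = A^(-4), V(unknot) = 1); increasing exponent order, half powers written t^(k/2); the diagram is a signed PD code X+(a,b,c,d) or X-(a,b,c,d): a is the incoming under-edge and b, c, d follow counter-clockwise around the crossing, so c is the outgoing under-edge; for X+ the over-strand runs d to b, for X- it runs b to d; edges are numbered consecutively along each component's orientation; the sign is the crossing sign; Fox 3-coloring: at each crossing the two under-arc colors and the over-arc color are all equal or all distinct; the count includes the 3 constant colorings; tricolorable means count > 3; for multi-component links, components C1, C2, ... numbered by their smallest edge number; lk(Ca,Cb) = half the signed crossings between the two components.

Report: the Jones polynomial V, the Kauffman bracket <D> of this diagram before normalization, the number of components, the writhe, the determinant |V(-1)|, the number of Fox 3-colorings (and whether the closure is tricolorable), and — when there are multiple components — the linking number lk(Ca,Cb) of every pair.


Jones polynomial: V(t) = t + t^3 - t^4
<D> = -A^-4 + 1 + A^8; writhe +4
components 1, writhe +4 (4 crossings)
3-colorings: 9 of 3^4, det 3 — tricolorable
note: w = +4 shifts under R1 moves; the (-A^3)^(-4) factor cancels that in V


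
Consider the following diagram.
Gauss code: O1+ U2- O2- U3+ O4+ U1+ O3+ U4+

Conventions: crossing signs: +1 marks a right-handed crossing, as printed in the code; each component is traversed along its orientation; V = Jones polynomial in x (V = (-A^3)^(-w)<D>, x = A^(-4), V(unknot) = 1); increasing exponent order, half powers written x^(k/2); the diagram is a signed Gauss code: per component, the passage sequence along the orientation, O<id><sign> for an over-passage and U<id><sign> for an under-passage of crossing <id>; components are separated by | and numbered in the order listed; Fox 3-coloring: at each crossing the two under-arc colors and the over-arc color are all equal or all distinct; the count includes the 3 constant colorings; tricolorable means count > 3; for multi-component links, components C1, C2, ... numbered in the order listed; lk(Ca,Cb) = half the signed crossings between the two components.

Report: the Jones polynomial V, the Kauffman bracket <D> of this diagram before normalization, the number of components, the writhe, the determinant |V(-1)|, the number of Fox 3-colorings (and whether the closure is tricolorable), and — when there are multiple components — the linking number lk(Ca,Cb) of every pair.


V(x) = x + x^3 - x^4
bracket: -A^-10 + A^-6 + A^2, w = +2
1 component, writhe +2, over 4 crossings
det 3, colorings 9 of 3^4 — tricolorable
observation: w = +2 shifts under R1 moves; the (-A^3)^(-2) factor cancels that in V


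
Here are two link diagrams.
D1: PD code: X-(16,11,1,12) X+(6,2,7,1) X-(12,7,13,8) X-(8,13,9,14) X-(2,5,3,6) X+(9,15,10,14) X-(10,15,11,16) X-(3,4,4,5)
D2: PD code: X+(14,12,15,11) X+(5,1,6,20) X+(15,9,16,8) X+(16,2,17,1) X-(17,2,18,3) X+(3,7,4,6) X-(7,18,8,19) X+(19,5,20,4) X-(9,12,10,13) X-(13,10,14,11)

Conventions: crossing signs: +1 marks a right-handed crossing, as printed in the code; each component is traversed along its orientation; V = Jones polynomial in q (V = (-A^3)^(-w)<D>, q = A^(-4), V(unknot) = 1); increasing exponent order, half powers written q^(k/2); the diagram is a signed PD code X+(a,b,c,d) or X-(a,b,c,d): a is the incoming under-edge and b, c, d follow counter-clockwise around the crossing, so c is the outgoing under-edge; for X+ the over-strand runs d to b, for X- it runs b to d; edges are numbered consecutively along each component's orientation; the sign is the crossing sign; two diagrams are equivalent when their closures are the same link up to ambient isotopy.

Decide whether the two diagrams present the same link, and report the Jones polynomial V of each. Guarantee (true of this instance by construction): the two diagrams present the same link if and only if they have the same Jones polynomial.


equivalent: no
V(D1) = -q^-4 + q^-3 + q^-1  (w -4, c 8, <D> = A^-8 + 1 - A^4)
D2 (bracket -A^-10 + A^-6 + A^2; 10 crossings at w = +2): V = q + q^3 - q^4
why: V(q) takes 2 values over 2 diagrams, fixing the grouping


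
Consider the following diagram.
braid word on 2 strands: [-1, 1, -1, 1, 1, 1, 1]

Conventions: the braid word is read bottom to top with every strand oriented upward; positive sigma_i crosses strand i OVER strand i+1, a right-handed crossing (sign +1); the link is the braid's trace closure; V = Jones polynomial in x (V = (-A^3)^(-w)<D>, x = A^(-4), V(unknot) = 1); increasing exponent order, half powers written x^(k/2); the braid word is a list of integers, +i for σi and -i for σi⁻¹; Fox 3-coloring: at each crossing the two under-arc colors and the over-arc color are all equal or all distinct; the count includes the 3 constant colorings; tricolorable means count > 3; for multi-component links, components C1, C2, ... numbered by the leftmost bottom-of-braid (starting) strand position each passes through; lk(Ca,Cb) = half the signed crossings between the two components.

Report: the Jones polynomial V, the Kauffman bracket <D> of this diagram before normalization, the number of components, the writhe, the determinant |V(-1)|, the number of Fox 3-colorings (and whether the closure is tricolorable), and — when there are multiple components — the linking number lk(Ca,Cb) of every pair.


V = x + x^3 - x^4
<D> = A^-7 - A^-3 - A^5 (w = +3)
1 component over 7 crossings, w = +3
9 Fox colorings among 3^7, |V(-1)| = 3: tricolorable
why: one generator, power 3: the (2,3) torus pattern


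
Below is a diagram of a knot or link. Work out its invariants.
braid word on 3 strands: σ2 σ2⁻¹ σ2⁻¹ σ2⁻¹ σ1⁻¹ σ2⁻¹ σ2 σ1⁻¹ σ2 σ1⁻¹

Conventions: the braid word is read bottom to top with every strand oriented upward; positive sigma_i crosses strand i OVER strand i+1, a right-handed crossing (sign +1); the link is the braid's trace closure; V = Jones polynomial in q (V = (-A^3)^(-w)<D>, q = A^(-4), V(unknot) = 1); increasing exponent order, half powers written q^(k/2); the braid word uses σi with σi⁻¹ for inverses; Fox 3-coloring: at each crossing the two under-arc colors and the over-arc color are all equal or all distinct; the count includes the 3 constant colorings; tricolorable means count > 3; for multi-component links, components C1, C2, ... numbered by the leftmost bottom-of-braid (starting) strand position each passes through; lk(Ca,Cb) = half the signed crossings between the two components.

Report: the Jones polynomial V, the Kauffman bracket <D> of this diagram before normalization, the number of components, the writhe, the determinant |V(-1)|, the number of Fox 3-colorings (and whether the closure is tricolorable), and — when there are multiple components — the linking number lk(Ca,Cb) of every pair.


Jones polynomial: V(q) = -q^-6 + q^-5 - q^-4 + 2q^-3 - q^-2 + q^-1
<D> = A^-8 - A^-4 + 2 - A^4 + A^8 - A^12; writhe -4
components 1, writhe -4 (10 crossings)
3-colorings: 3 of 3^10, det 7 — not tricolorable
note: w = -4 (over 10 crossings) is diagram-only; (-A^3)^(4) removes it from V


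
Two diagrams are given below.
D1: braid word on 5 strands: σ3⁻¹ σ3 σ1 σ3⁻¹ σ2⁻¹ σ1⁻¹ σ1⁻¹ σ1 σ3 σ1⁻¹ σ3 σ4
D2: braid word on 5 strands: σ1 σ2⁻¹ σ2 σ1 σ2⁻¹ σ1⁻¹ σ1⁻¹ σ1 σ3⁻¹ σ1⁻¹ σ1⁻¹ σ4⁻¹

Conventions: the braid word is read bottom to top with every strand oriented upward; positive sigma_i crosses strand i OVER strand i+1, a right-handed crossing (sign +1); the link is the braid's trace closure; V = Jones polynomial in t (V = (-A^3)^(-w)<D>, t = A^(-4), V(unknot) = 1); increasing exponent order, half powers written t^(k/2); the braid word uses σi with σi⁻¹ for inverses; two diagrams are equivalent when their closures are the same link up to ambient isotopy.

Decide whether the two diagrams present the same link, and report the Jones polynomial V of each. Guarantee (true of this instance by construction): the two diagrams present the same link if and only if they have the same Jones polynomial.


same link: yes
V(D1) = 1  [12 crossings, <D> = 1, w = 0]
V(D2) = 1  [12 crossings, <D> = A^-12, w = -4]
insight: from 12 to 12 crossings by R-moves: one link, two diagrams


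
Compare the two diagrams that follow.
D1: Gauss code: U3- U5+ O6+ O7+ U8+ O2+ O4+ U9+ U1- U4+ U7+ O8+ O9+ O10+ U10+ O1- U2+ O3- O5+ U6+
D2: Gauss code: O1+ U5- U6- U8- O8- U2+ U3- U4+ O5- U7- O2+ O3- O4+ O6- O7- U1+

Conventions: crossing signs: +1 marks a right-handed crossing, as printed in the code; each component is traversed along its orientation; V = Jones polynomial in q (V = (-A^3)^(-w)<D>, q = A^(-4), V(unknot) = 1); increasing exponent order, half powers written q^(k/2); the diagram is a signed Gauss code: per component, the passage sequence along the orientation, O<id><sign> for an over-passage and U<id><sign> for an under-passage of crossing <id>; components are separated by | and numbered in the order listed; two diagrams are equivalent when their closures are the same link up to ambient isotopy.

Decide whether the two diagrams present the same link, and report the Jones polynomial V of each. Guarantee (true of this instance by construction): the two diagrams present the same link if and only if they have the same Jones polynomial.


equivalent: no
D1 (bracket -A^2 + A^6 + A^14; 10 crossings at w = +6): V = q + q^3 - q^4
V(D2) = 1  (w -2, c 8, <D> = A^-6)
key observation: V(q) takes 2 values over 2 diagrams, fixing the grouping


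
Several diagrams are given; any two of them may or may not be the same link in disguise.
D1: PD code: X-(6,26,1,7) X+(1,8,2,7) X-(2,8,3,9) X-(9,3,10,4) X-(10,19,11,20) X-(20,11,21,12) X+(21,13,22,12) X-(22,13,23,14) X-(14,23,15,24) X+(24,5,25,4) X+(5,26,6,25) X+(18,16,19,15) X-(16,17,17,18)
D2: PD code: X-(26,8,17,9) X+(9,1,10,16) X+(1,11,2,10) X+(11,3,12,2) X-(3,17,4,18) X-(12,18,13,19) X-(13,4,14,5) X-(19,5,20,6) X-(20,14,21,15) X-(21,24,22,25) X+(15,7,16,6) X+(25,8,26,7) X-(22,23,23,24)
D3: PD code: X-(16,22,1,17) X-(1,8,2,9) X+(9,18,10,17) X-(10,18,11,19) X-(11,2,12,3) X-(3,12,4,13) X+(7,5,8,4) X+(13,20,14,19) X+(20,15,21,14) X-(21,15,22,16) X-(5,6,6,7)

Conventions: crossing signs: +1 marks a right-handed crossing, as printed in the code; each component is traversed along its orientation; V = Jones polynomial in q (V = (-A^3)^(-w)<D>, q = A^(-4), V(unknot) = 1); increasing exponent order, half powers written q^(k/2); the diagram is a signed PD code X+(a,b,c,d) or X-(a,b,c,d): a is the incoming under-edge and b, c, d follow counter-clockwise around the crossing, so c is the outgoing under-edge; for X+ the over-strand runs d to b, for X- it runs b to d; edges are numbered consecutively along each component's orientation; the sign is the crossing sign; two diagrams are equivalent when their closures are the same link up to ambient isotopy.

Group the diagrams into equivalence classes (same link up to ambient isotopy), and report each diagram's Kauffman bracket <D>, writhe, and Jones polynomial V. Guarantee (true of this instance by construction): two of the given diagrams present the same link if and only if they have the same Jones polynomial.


classes: {D1, D3} | {D2}
V(D1) = q^(-9/2) - q^(-5/2) - q^(-3/2) - q^(-1/2)  [13 crossings, <D> = A^-7 + A^-3 + A - A^9, w = -3]
V(D2) = -q^(-7/2) - q^(-3/2) - q^(1/2) + q^(3/2)  [13 crossings, <D> = -A^-15 + A^-11 + A^-3 + A^5, w = -3]
D3 (bracket A^-7 + A^-3 + A - A^9; 11 crossings at w = -3): V = q^(-9/2) - q^(-5/2) - q^(-3/2) - q^(-1/2)
note: 2 classes among 3 diagrams; unequal V(q) rules out equality


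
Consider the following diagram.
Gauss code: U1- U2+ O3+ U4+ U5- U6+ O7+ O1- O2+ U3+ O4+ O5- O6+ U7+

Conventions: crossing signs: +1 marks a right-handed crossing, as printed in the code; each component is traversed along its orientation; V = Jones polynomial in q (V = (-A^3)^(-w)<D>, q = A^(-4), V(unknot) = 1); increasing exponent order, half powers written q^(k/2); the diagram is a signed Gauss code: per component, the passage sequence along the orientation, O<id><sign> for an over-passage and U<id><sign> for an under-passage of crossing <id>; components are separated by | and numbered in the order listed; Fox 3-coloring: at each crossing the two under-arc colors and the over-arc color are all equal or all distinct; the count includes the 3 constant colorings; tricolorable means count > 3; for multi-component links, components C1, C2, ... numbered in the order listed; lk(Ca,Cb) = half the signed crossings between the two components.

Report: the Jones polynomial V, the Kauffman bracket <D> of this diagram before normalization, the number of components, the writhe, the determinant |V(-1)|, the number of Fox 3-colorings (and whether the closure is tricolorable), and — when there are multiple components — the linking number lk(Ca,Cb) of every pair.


V(q) = q + q^3 - q^4
bracket: A^-7 - A^-3 - A^5, w = +3
1 component, writhe +3, over 7 crossings
det 3, colorings 9 of 3^7 — tricolorable
observation: w = +3 shifts under R1 moves; the (-A^3)^(-3) factor cancels that in V


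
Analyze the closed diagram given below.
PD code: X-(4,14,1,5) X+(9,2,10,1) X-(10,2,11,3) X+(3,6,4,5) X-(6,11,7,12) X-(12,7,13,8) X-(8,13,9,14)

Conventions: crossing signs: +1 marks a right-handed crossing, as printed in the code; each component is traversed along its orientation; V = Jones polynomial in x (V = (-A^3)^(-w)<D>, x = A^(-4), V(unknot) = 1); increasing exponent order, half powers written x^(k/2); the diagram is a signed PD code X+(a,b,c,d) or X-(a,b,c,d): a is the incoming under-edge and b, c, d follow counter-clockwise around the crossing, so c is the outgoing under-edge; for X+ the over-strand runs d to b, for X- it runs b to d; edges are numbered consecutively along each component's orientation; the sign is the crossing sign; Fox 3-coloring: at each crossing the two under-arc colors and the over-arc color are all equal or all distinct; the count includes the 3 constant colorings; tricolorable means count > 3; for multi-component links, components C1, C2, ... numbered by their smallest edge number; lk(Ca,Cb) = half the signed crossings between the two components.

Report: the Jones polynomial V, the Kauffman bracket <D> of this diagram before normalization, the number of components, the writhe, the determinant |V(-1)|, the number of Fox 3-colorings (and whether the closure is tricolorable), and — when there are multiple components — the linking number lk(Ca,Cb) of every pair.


Jones polynomial: V(x) = x^(-9/2) - x^(-5/2) - x^(-3/2) - x^(-1/2)
<D> = A^-7 + A^-3 + A - A^9; writhe -3
components 2, writhe -3 (7 crossings)
linking number lk(C1,C2) = 0
3-colorings: 27 of 3^7, det 0 — tricolorable
note: the 1 component pair carries total linking 0
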